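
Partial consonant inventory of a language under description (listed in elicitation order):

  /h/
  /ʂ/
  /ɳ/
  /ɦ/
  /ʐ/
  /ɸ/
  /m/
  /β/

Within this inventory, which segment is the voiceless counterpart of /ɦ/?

/ɦ/ is a voiced glottal fricative.
The voiceless counterpart is a voiceless glottal fricative — in this inventory, /h/.

/h/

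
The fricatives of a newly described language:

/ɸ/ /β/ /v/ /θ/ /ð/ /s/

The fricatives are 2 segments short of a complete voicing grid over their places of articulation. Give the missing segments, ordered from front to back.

/f/, /z/

Voiceless: /ɸ/ (bilabial), /θ/ (dental), /s/ (alveolar).
Voiced: /β/ (bilabial), /v/ (labiodental), /ð/ (dental).
Gaps, from front to back: labiodental lacks voiceless (/f/); alveolar lacks voiced (/z/).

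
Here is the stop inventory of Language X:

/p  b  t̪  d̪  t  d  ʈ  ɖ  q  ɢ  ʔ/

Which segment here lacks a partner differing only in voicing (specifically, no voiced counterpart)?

/ʔ/

Bilabial: /p/ ~ /b/
Dental: /t̪/ ~ /d̪/
Alveolar: /t/ ~ /d/
Retroflex: /ʈ/ ~ /ɖ/
Uvular: /q/ ~ /ɢ/
Glottal: only /ʔ/ (voiceless); no voiced partner.
So /ʔ/ is the unpaired segment.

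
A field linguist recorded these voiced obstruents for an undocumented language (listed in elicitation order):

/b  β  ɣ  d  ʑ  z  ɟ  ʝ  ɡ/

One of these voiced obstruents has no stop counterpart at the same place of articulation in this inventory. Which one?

/ʑ/

Bilabial: /b/ ~ /β/
Alveolar: /d/ ~ /z/
Palatal: /ɟ/ ~ /ʝ/
Velar: /ɡ/ ~ /ɣ/
Alveolo-palatal: only /ʑ/ (fricative); no stop partner.
So /ʑ/ is the unpaired segment.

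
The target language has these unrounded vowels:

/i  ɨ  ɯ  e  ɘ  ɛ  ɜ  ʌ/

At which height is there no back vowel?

high-mid

Front: /i/ (high), /e/ (high-mid), /ɛ/ (low-mid).
Central: /ɨ/ (high), /ɘ/ (high-mid), /ɜ/ (low-mid).
Back: /ɯ/ (high), /ʌ/ (low-mid).
Every height has a back member except high-mid, where /ɤ/ would be expected.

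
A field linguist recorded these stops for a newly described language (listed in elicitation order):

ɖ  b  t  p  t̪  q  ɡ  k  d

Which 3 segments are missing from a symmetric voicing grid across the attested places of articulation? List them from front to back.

place of articulation  voiceless  voiced  
bilabial          p         b       
dental            t̪        —       
alveolar          t         d       
retroflex         —         ɖ       
velar             k         ɡ       
uvular            q         —       
Gaps, from front to back: dental lacks voiced (/d̪/); retroflex lacks voiceless (/ʈ/); uvular lacks voiced (/ɢ/).

/d̪/, /ʈ/, /ɢ/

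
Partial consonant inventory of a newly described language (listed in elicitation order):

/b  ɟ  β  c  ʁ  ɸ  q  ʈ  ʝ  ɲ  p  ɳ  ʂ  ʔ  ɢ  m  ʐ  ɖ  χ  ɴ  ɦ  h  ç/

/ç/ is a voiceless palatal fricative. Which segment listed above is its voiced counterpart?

/ʝ/

The voiced counterpart is a voiced palatal fricative — in this inventory, /ʝ/.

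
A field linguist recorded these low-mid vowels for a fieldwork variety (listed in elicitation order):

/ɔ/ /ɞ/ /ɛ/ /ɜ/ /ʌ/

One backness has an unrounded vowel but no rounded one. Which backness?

front: unrounded /ɛ/, rounded —.
central: unrounded /ɜ/, rounded /ɞ/.
back: unrounded /ʌ/, rounded /ɔ/.
Every backness has a rounded member except front, where /œ/ would be expected.

front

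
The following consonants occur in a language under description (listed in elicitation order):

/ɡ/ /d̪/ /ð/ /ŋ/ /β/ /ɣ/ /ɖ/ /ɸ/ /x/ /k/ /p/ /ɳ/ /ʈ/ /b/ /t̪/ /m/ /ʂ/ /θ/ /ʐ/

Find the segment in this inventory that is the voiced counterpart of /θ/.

/θ/ is a voiceless dental fricative.
The voiced counterpart is a voiced dental fricative — in this inventory, /ð/.

/ð/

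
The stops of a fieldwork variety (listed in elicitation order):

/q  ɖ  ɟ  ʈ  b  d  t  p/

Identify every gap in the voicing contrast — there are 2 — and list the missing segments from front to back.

place of articulation  voiceless  voiced  
bilabial          p         b       
alveolar          t         d       
retroflex         ʈ         ɖ       
palatal           —         ɟ       
uvular            q         —       
Gaps, from front to back: palatal lacks voiceless (/c/); uvular lacks voiced (/ɢ/).

/c/, /ɢ/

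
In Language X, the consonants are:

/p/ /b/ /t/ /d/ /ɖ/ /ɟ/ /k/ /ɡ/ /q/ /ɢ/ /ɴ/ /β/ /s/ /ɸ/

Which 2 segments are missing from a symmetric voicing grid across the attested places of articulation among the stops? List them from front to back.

place of articulation  voiceless  voiced  
bilabial          p         b       
alveolar          t         d       
retroflex         —         ɖ       
palatal           —         ɟ       
velar             k         ɡ       
uvular            q         ɢ       
Gaps, from front to back: retroflex lacks voiceless (/ʈ/); palatal lacks voiceless (/c/).

/ʈ/, /c/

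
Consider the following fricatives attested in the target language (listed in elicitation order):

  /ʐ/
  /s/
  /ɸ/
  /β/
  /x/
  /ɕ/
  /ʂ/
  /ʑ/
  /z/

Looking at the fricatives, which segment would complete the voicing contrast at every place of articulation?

/ɣ/

Voiceless: /ɸ/ (bilabial), /s/ (alveolar), /ʂ/ (retroflex), /ɕ/ (alveolo-palatal), /x/ (velar).
Voiced: /β/ (bilabial), /z/ (alveolar), /ʐ/ (retroflex), /ʑ/ (alveolo-palatal).
The velar row has no voiced member, so the gap is the voiced velar fricative /ɣ/.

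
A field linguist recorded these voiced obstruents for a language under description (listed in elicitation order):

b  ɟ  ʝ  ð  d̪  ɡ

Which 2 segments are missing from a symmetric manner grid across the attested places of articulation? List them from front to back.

place of articulation  stop      fricative
bilabial          b         —       
dental            d̪        ð       
palatal           ɟ         ʝ       
velar             ɡ         —       
Gaps, from front to back: bilabial lacks fricative (/β/); velar lacks fricative (/ɣ/).

/β/, /ɣ/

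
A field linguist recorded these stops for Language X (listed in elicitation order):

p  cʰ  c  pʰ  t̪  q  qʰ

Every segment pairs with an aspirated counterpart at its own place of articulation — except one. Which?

Bilabial: /p/ ~ /pʰ/
Palatal: /c/ ~ /cʰ/
Uvular: /q/ ~ /qʰ/
Dental: only /t̪/ (plain); no aspirated partner.
So /t̪/ is the unpaired segment.

/t̪/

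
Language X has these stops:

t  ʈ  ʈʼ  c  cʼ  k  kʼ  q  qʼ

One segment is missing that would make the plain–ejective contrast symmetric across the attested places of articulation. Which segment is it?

alveolar: plain /t/, ejective —.
retroflex: plain /ʈ/, ejective /ʈʼ/.
palatal: plain /c/, ejective /cʼ/.
velar: plain /k/, ejective /kʼ/.
uvular: plain /q/, ejective /qʼ/.
The alveolar row has no ejective member, so the gap is the ejective alveolar stop /tʼ/.

/tʼ/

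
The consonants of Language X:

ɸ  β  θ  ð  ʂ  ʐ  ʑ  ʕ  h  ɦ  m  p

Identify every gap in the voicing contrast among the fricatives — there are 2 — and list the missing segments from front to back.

/ɕ/, /ħ/

Voiceless: /ɸ/ (bilabial), /θ/ (dental), /ʂ/ (retroflex), /h/ (glottal).
Voiced: /β/ (bilabial), /ð/ (dental), /ʐ/ (retroflex), /ʑ/ (alveolo-palatal), /ʕ/ (pharyngeal), /ɦ/ (glottal).
Gaps, from front to back: alveolo-palatal lacks voiceless (/ɕ/); pharyngeal lacks voiceless (/ħ/).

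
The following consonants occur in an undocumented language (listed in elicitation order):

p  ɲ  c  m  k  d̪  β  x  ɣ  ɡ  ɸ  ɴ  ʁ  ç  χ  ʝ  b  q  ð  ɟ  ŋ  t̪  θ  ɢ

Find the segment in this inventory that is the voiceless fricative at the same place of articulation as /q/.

/χ/

/q/ is a voiceless uvular stop.
The voiceless fricative at the same place is a voiceless uvular fricative — in this inventory, /χ/.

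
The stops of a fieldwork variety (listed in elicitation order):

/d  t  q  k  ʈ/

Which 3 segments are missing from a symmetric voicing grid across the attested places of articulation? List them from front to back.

place of articulation  voiceless  voiced  
alveolar          t         d       
retroflex         ʈ         —       
velar             k         —       
uvular            q         —       
Gaps, from front to back: retroflex lacks voiced (/ɖ/); velar lacks voiced (/ɡ/); uvular lacks voiced (/ɢ/).

/ɖ/, /ɡ/, /ɢ/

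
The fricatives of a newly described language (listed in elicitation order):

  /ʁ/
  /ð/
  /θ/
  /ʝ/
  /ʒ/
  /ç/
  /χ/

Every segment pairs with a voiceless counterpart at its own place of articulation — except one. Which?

/ʒ/

Dental: /θ/ ~ /ð/
Palatal: /ç/ ~ /ʝ/
Uvular: /χ/ ~ /ʁ/
Postalveolar: only /ʒ/ (voiced); no voiceless partner.
So /ʒ/ is the unpaired segment.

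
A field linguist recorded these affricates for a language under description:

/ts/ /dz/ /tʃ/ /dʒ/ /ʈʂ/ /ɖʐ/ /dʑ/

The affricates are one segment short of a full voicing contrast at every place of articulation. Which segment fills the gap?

Voiceless: /ts/ (alveolar), /tʃ/ (postalveolar), /ʈʂ/ (retroflex).
Voiced: /dz/ (alveolar), /dʒ/ (postalveolar), /ɖʐ/ (retroflex), /dʑ/ (alveolo-palatal).
The alveolo-palatal row has no voiceless member, so the gap is the voiceless alveolo-palatal affricate /tɕ/.

/tɕ/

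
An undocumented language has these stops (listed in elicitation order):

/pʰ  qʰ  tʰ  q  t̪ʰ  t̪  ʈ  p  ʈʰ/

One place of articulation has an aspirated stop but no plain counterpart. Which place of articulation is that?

Plain: /p/ (bilabial), /t̪/ (dental), /ʈ/ (retroflex), /q/ (uvular).
Aspirated: /pʰ/ (bilabial), /t̪ʰ/ (dental), /tʰ/ (alveolar), /ʈʰ/ (retroflex), /qʰ/ (uvular).
Every place of articulation has a plain member except alveolar, where /t/ would be expected.

alveolar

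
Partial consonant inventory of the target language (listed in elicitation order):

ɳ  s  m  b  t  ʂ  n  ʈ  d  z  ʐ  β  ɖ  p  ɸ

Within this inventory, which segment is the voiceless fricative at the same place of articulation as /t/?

/t/ is a voiceless alveolar stop.
The voiceless fricative at the same place is a voiceless alveolar fricative — in this inventory, /s/.

/s/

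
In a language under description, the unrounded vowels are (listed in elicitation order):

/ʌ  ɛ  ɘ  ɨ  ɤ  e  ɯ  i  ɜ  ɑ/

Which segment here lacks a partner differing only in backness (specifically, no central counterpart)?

High: /i/ ~ /ɨ/ ~ /ɯ/
High-mid: /e/ ~ /ɘ/ ~ /ɤ/
Low-mid: /ɛ/ ~ /ɜ/ ~ /ʌ/
Low: only /ɑ/ (back); no central partner.
So /ɑ/ is the unpaired segment.

/ɑ/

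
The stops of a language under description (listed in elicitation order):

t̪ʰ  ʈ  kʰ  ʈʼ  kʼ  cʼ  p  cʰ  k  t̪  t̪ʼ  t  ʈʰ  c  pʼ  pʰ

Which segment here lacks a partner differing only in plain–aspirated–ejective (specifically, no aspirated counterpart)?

Bilabial: /p/ ~ /pʰ/ ~ /pʼ/
Dental: /t̪/ ~ /t̪ʰ/ ~ /t̪ʼ/
Retroflex: /ʈ/ ~ /ʈʰ/ ~ /ʈʼ/
Palatal: /c/ ~ /cʰ/ ~ /cʼ/
Velar: /k/ ~ /kʰ/ ~ /kʼ/
Alveolar: only /t/ (plain); no aspirated partner.
So /t/ is the unpaired segment.

/t/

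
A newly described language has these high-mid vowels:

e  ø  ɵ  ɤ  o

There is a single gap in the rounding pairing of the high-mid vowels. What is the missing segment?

/ɘ/

front: unrounded /e/, rounded /ø/.
central: unrounded —, rounded /ɵ/.
back: unrounded /ɤ/, rounded /o/.
The central row has no unrounded member, so the gap is the central unrounded vowel /ɘ/.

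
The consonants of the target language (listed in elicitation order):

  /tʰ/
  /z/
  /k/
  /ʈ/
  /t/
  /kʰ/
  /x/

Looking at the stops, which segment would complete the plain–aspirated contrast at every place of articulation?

place of articulation  plain     aspirated
alveolar          t         tʰ      
retroflex         ʈ         —       
velar             k         kʰ      
The retroflex row has no aspirated member, so the gap is the aspirated retroflex stop /ʈʰ/.

/ʈʰ/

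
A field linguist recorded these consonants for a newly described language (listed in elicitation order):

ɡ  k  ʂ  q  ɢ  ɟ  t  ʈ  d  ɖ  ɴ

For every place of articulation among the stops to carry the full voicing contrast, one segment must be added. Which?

place of articulation  voiceless  voiced  
alveolar          t         d       
retroflex         ʈ         ɖ       
palatal           —         ɟ       
velar             k         ɡ       
uvular            q         ɢ       
The palatal row has no voiceless member, so the gap is the voiceless palatal stop /c/.

/c/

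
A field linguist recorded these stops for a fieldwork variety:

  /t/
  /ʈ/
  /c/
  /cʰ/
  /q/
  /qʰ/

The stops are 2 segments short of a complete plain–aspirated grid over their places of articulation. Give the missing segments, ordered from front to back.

alveolar: plain /t/, aspirated —.
retroflex: plain /ʈ/, aspirated —.
palatal: plain /c/, aspirated /cʰ/.
uvular: plain /q/, aspirated /qʰ/.
Gaps, from front to back: alveolar lacks aspirated (/tʰ/); retroflex lacks aspirated (/ʈʰ/).

/tʰ/, /ʈʰ/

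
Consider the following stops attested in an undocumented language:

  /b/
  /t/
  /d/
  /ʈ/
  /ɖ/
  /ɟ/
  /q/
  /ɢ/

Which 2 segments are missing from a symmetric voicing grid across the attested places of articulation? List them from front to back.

bilabial: voiceless —, voiced /b/.
alveolar: voiceless /t/, voiced /d/.
retroflex: voiceless /ʈ/, voiced /ɖ/.
palatal: voiceless —, voiced /ɟ/.
uvular: voiceless /q/, voiced /ɢ/.
Gaps, from front to back: bilabial lacks voiceless (/p/); palatal lacks voiceless (/c/).

/p/, /c/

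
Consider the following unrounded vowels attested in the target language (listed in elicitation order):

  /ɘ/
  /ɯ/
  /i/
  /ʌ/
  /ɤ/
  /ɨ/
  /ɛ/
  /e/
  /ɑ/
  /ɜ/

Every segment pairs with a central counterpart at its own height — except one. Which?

/ɑ/

High: /i/ ~ /ɨ/ ~ /ɯ/
High-mid: /e/ ~ /ɘ/ ~ /ɤ/
Low-mid: /ɛ/ ~ /ɜ/ ~ /ʌ/
Low: only /ɑ/ (back); no central partner.
So /ɑ/ is the unpaired segment.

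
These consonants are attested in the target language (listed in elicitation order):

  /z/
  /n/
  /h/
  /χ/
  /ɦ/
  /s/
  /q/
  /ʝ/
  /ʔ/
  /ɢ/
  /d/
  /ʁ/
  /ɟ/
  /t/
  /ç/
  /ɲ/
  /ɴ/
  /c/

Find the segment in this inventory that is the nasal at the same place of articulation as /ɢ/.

/ɢ/ is a voiced uvular stop.
The nasal at the same place is an uvular nasal — in this inventory, /ɴ/.

/ɴ/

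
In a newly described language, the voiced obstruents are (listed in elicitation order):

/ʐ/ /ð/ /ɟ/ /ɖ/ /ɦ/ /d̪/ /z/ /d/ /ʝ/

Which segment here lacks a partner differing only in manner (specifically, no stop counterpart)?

/ɦ/

Dental: /d̪/ ~ /ð/
Alveolar: /d/ ~ /z/
Retroflex: /ɖ/ ~ /ʐ/
Palatal: /ɟ/ ~ /ʝ/
Glottal: only /ɦ/ (fricative); no stop partner.
So /ɦ/ is the unpaired segment.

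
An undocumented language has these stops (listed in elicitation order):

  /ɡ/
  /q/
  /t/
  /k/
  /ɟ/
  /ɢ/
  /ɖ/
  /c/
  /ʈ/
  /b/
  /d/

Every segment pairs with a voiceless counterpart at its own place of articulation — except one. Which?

Alveolar: /t/ ~ /d/
Retroflex: /ʈ/ ~ /ɖ/
Palatal: /c/ ~ /ɟ/
Velar: /k/ ~ /ɡ/
Uvular: /q/ ~ /ɢ/
Bilabial: only /b/ (voiced); no voiceless partner.
So /b/ is the unpaired segment.

/b/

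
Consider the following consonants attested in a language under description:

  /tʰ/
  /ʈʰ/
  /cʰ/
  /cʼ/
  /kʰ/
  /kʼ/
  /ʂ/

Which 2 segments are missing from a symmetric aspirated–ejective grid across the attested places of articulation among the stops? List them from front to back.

Aspirated: /tʰ/ (alveolar), /ʈʰ/ (retroflex), /cʰ/ (palatal), /kʰ/ (velar).
Ejective: /cʼ/ (palatal), /kʼ/ (velar).
Gaps, from front to back: alveolar lacks ejective (/tʼ/); retroflex lacks ejective (/ʈʼ/).

/tʼ/, /ʈʼ/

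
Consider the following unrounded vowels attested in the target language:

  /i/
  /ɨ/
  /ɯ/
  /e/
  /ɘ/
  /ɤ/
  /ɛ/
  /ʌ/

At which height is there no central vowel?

Front: /i/ (high), /e/ (high-mid), /ɛ/ (low-mid).
Central: /ɨ/ (high), /ɘ/ (high-mid).
Back: /ɯ/ (high), /ɤ/ (high-mid), /ʌ/ (low-mid).
Every height has a central member except low-mid, where /ɜ/ would be expected.

low-mid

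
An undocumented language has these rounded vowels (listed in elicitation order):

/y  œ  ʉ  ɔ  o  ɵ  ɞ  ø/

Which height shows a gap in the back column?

high

high: front /y/, central /ʉ/, back —.
high-mid: front /ø/, central /ɵ/, back /o/.
low-mid: front /œ/, central /ɞ/, back /ɔ/.
Every height has a back member except high, where /u/ would be expected.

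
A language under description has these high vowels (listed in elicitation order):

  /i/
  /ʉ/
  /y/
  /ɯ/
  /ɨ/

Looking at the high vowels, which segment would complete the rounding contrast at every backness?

front: unrounded /i/, rounded /y/.
central: unrounded /ɨ/, rounded /ʉ/.
back: unrounded /ɯ/, rounded —.
The back row has no rounded member, so the gap is the back rounded vowel /u/.

/u/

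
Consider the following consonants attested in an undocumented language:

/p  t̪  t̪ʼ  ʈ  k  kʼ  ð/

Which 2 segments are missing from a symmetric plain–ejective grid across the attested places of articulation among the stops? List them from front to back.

bilabial: plain /p/, ejective —.
dental: plain /t̪/, ejective /t̪ʼ/.
retroflex: plain /ʈ/, ejective —.
velar: plain /k/, ejective /kʼ/.
Gaps, from front to back: bilabial lacks ejective (/pʼ/); retroflex lacks ejective (/ʈʼ/).

/pʼ/, /ʈʼ/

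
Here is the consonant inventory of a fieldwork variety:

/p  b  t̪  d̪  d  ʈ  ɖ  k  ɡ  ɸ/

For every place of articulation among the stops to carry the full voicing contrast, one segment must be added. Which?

bilabial: voiceless /p/, voiced /b/.
dental: voiceless /t̪/, voiced /d̪/.
alveolar: voiceless —, voiced /d/.
retroflex: voiceless /ʈ/, voiced /ɖ/.
velar: voiceless /k/, voiced /ɡ/.
The alveolar row has no voiceless member, so the gap is the voiceless alveolar stop /t/.

/t/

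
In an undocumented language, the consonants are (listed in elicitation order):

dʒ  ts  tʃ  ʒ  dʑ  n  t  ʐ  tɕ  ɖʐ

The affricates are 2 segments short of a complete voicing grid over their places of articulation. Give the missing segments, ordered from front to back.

/dz/, /ʈʂ/

place of articulation  voiceless  voiced  
alveolar          ts        —       
postalveolar      tʃ        dʒ      
retroflex         —         ɖʐ      
alveolo-palatal   tɕ        dʑ      
Gaps, from front to back: alveolar lacks voiced (/dz/); retroflex lacks voiceless (/ʈʂ/).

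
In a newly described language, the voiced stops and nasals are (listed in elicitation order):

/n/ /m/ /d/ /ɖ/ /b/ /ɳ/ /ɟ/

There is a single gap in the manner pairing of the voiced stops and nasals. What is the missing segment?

place of articulation  oral stop  nasal   
bilabial          b         m       
alveolar          d         n       
retroflex         ɖ         ɳ       
palatal           ɟ         —       
The palatal row has no nasal member, so the gap is the palatal nasal /ɲ/.

/ɲ/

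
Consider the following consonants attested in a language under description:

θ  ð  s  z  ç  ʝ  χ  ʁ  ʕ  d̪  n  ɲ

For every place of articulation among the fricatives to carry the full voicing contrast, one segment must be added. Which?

/ħ/

place of articulation  voiceless  voiced  
dental            θ         ð       
alveolar          s         z       
palatal           ç         ʝ       
uvular            χ         ʁ       
pharyngeal        —         ʕ       
The pharyngeal row has no voiceless member, so the gap is the voiceless pharyngeal fricative /ħ/.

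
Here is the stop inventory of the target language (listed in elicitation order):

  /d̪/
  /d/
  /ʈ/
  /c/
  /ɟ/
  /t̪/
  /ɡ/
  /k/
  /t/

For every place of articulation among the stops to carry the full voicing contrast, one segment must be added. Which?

place of articulation  voiceless  voiced  
dental            t̪        d̪      
alveolar          t         d       
retroflex         ʈ         —       
palatal           c         ɟ       
velar             k         ɡ       
The retroflex row has no voiced member, so the gap is the voiced retroflex stop /ɖ/.

/ɖ/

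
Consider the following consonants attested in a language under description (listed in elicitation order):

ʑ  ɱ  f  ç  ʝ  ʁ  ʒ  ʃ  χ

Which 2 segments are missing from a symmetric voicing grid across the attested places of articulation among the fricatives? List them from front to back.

/v/, /ɕ/

place of articulation  voiceless  voiced  
labiodental       f         —       
postalveolar      ʃ         ʒ       
alveolo-palatal   —         ʑ       
palatal           ç         ʝ       
uvular            χ         ʁ       
Gaps, from front to back: labiodental lacks voiced (/v/); alveolo-palatal lacks voiceless (/ɕ/).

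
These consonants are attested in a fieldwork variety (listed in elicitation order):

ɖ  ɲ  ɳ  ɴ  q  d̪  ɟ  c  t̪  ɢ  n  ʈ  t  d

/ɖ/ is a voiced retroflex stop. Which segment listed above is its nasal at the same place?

The nasal at the same place is a retroflex nasal — in this inventory, /ɳ/.

/ɳ/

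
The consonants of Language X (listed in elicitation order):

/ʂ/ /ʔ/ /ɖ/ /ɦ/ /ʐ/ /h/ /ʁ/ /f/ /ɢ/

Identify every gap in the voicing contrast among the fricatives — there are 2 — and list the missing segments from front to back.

Voiceless: /f/ (labiodental), /ʂ/ (retroflex), /h/ (glottal).
Voiced: /ʐ/ (retroflex), /ʁ/ (uvular), /ɦ/ (glottal).
Gaps, from front to back: labiodental lacks voiced (/v/); uvular lacks voiceless (/χ/).

/v/, /χ/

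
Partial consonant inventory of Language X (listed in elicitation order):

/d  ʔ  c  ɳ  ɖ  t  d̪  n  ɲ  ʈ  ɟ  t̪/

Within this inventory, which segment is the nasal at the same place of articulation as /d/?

/d/ is a voiced alveolar stop.
The nasal at the same place is an alveolar nasal — in this inventory, /n/.

/n/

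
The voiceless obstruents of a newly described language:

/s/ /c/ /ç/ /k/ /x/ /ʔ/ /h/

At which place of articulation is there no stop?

alveolar: stop —, fricative /s/.
palatal: stop /c/, fricative /ç/.
velar: stop /k/, fricative /x/.
glottal: stop /ʔ/, fricative /h/.
Every place of articulation has a stop member except alveolar, where /t/ would be expected.

alveolar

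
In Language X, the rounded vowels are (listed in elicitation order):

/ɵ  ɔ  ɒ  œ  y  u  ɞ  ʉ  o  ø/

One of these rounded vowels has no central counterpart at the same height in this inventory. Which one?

/ɒ/

High: /y/ ~ /ʉ/ ~ /u/
High-mid: /ø/ ~ /ɵ/ ~ /o/
Low-mid: /œ/ ~ /ɞ/ ~ /ɔ/
Low: only /ɒ/ (back); no central partner.
So /ɒ/ is the unpaired segment.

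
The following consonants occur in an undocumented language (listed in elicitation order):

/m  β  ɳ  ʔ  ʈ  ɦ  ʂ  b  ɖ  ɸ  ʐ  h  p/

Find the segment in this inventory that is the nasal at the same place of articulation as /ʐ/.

/ɳ/

/ʐ/ is a voiced retroflex fricative.
The nasal at the same place is a retroflex nasal — in this inventory, /ɳ/.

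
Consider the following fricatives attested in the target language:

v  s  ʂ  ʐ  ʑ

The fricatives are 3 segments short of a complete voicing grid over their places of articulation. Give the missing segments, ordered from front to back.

/f/, /z/, /ɕ/

place of articulation  voiceless  voiced  
labiodental       —         v       
alveolar          s         —       
retroflex         ʂ         ʐ       
alveolo-palatal   —         ʑ       
Gaps, from front to back: labiodental lacks voiceless (/f/); alveolar lacks voiced (/z/); alveolo-palatal lacks voiceless (/ɕ/).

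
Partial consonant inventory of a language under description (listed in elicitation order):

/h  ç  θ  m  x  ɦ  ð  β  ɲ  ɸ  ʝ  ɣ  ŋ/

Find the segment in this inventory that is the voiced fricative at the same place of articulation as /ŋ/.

/ŋ/ is a velar nasal.
The voiced fricative at the same place is a voiced velar fricative — in this inventory, /ɣ/.

/ɣ/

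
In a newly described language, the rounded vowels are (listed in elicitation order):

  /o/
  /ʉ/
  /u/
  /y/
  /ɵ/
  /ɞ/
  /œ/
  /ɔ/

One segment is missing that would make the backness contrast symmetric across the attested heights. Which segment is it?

height            front     central   back    
high              y         ʉ         u       
high-mid          —         ɵ         o       
low-mid           œ         ɞ         ɔ       
The high-mid row has no front member, so the gap is the high-mid front rounded vowel /ø/.

/ø/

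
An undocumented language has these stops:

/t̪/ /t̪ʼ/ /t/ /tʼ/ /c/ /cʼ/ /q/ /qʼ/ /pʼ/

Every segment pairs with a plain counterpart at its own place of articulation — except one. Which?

Dental: /t̪/ ~ /t̪ʼ/
Alveolar: /t/ ~ /tʼ/
Palatal: /c/ ~ /cʼ/
Uvular: /q/ ~ /qʼ/
Bilabial: only /pʼ/ (ejective); no plain partner.
So /pʼ/ is the unpaired segment.

/pʼ/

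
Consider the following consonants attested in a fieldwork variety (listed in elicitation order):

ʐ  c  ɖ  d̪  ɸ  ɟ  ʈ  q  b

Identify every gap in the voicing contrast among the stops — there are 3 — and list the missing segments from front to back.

bilabial: voiceless —, voiced /b/.
dental: voiceless —, voiced /d̪/.
retroflex: voiceless /ʈ/, voiced /ɖ/.
palatal: voiceless /c/, voiced /ɟ/.
uvular: voiceless /q/, voiced —.
Gaps, from front to back: bilabial lacks voiceless (/p/); dental lacks voiceless (/t̪/); uvular lacks voiced (/ɢ/).

/p/, /t̪/, /ɢ/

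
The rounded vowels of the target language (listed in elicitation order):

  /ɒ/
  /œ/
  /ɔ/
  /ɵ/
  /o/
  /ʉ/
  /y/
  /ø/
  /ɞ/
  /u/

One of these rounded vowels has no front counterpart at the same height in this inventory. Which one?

/ɒ/

High: /y/ ~ /ʉ/ ~ /u/
High-mid: /ø/ ~ /ɵ/ ~ /o/
Low-mid: /œ/ ~ /ɞ/ ~ /ɔ/
Low: only /ɒ/ (back); no front partner.
So /ɒ/ is the unpaired segment.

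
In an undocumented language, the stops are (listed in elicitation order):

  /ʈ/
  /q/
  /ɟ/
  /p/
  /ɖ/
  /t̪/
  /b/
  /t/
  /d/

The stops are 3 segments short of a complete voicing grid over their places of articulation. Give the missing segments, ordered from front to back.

bilabial: voiceless /p/, voiced /b/.
dental: voiceless /t̪/, voiced —.
alveolar: voiceless /t/, voiced /d/.
retroflex: voiceless /ʈ/, voiced /ɖ/.
palatal: voiceless —, voiced /ɟ/.
uvular: voiceless /q/, voiced —.
Gaps, from front to back: dental lacks voiced (/d̪/); palatal lacks voiceless (/c/); uvular lacks voiced (/ɢ/).

/d̪/, /c/, /ɢ/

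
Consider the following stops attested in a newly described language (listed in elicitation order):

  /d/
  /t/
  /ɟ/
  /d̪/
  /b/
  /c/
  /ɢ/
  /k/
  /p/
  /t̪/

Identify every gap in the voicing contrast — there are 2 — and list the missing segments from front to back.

/ɡ/, /q/

bilabial: voiceless /p/, voiced /b/.
dental: voiceless /t̪/, voiced /d̪/.
alveolar: voiceless /t/, voiced /d/.
palatal: voiceless /c/, voiced /ɟ/.
velar: voiceless /k/, voiced —.
uvular: voiceless —, voiced /ɢ/.
Gaps, from front to back: velar lacks voiced (/ɡ/); uvular lacks voiceless (/q/).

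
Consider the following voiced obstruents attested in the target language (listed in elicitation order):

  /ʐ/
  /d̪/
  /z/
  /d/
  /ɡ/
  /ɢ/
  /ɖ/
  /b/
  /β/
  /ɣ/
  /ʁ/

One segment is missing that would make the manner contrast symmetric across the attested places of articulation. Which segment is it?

bilabial: stop /b/, fricative /β/.
dental: stop /d̪/, fricative —.
alveolar: stop /d/, fricative /z/.
retroflex: stop /ɖ/, fricative /ʐ/.
velar: stop /ɡ/, fricative /ɣ/.
uvular: stop /ɢ/, fricative /ʁ/.
The dental row has no fricative member, so the gap is the dental fricative /ð/.

/ð/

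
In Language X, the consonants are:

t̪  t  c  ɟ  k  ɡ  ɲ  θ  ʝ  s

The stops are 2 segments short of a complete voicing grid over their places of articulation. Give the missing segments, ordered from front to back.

/d̪/, /d/

Voiceless: /t̪/ (dental), /t/ (alveolar), /c/ (palatal), /k/ (velar).
Voiced: /ɟ/ (palatal), /ɡ/ (velar).
Gaps, from front to back: dental lacks voiced (/d̪/); alveolar lacks voiced (/d/).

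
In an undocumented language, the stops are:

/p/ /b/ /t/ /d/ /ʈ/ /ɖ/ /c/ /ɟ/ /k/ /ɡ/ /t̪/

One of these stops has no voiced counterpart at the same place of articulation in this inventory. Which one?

Bilabial: /p/ ~ /b/
Alveolar: /t/ ~ /d/
Retroflex: /ʈ/ ~ /ɖ/
Palatal: /c/ ~ /ɟ/
Velar: /k/ ~ /ɡ/
Dental: only /t̪/ (voiceless); no voiced partner.
So /t̪/ is the unpaired segment.

/t̪/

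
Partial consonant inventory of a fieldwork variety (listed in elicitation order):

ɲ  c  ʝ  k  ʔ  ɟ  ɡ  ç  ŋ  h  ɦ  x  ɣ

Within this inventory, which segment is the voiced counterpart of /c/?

/ɟ/

/c/ is a voiceless palatal stop.
The voiced counterpart is a voiced palatal stop — in this inventory, /ɟ/.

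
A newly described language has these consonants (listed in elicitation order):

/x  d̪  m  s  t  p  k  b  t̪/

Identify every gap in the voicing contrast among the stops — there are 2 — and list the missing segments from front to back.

/d/, /ɡ/

bilabial: voiceless /p/, voiced /b/.
dental: voiceless /t̪/, voiced /d̪/.
alveolar: voiceless /t/, voiced —.
velar: voiceless /k/, voiced —.
Gaps, from front to back: alveolar lacks voiced (/d/); velar lacks voiced (/ɡ/).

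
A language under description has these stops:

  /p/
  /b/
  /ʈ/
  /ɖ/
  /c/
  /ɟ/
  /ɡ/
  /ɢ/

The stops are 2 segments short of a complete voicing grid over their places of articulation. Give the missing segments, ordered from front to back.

/k/, /q/

place of articulation  voiceless  voiced  
bilabial          p         b       
retroflex         ʈ         ɖ       
palatal           c         ɟ       
velar             —         ɡ       
uvular            —         ɢ       
Gaps, from front to back: velar lacks voiceless (/k/); uvular lacks voiceless (/q/).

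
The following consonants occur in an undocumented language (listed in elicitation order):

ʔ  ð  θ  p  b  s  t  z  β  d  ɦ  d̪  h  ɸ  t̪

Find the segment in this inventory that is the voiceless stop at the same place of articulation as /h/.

/ʔ/

/h/ is a voiceless glottal fricative.
The voiceless stop at the same place is a voiceless glottal stop — in this inventory, /ʔ/.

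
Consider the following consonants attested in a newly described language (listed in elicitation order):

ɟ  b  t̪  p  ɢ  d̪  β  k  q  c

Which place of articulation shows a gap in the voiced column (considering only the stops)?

Voiceless: /p/ (bilabial), /t̪/ (dental), /c/ (palatal), /k/ (velar), /q/ (uvular).
Voiced: /b/ (bilabial), /d̪/ (dental), /ɟ/ (palatal), /ɢ/ (uvular).
Every place of articulation has a voiced member except velar, where /ɡ/ would be expected.

velar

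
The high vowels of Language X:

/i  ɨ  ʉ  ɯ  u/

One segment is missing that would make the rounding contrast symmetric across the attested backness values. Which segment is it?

Unrounded: /i/ (front), /ɨ/ (central), /ɯ/ (back).
Rounded: /ʉ/ (central), /u/ (back).
The front row has no rounded member, so the gap is the front rounded vowel /y/.

/y/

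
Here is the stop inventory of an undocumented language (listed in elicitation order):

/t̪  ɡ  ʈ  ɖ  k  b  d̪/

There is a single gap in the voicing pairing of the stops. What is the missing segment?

bilabial: voiceless —, voiced /b/.
dental: voiceless /t̪/, voiced /d̪/.
retroflex: voiceless /ʈ/, voiced /ɖ/.
velar: voiceless /k/, voiced /ɡ/.
The bilabial row has no voiceless member, so the gap is the voiceless bilabial stop /p/.

/p/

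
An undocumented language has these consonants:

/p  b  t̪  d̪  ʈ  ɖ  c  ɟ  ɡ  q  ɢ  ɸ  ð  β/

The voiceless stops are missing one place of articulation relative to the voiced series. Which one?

place of articulation  voiceless  voiced  
bilabial          p         b       
dental            t̪        d̪      
retroflex         ʈ         ɖ       
palatal           c         ɟ       
velar             —         ɡ       
uvular            q         ɢ       
Every place of articulation has a voiceless member except velar, where /k/ would be expected.

velar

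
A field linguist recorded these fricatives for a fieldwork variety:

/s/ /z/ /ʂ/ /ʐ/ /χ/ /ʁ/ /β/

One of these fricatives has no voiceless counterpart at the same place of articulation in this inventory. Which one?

/β/

Alveolar: /s/ ~ /z/
Retroflex: /ʂ/ ~ /ʐ/
Uvular: /χ/ ~ /ʁ/
Bilabial: only /β/ (voiced); no voiceless partner.
So /β/ is the unpaired segment.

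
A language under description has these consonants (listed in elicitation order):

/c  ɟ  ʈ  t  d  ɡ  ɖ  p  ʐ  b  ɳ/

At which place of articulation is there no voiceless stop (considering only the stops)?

place of articulation  voiceless  voiced  
bilabial          p         b       
alveolar          t         d       
retroflex         ʈ         ɖ       
palatal           c         ɟ       
velar             —         ɡ       
Every place of articulation has a voiceless member except velar, where /k/ would be expected.

velar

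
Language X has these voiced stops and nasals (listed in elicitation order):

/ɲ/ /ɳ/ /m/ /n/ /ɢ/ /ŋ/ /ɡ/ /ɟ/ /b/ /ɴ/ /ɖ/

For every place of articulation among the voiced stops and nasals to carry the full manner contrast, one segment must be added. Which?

/d/

bilabial: oral stop /b/, nasal /m/.
alveolar: oral stop —, nasal /n/.
retroflex: oral stop /ɖ/, nasal /ɳ/.
palatal: oral stop /ɟ/, nasal /ɲ/.
velar: oral stop /ɡ/, nasal /ŋ/.
uvular: oral stop /ɢ/, nasal /ɴ/.
The alveolar row has no oral stop member, so the gap is the alveolar oral stop /d/.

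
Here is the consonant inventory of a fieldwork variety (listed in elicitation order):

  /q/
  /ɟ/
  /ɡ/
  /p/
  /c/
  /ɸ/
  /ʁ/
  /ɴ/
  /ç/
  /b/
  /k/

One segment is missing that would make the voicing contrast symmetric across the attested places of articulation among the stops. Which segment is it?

bilabial: voiceless /p/, voiced /b/.
palatal: voiceless /c/, voiced /ɟ/.
velar: voiceless /k/, voiced /ɡ/.
uvular: voiceless /q/, voiced —.
The uvular row has no voiced member, so the gap is the voiced uvular stop /ɢ/.

/ɢ/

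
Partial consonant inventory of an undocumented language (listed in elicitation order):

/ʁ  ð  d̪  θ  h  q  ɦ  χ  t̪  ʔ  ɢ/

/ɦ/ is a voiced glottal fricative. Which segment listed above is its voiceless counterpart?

The voiceless counterpart is a voiceless glottal fricative — in this inventory, /h/.

/h/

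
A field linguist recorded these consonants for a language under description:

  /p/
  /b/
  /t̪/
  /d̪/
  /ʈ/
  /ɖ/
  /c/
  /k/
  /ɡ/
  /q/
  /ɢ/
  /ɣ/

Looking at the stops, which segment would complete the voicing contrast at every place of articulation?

/ɟ/

Voiceless: /p/ (bilabial), /t̪/ (dental), /ʈ/ (retroflex), /c/ (palatal), /k/ (velar), /q/ (uvular).
Voiced: /b/ (bilabial), /d̪/ (dental), /ɖ/ (retroflex), /ɡ/ (velar), /ɢ/ (uvular).
The palatal row has no voiced member, so the gap is the voiced palatal stop /ɟ/.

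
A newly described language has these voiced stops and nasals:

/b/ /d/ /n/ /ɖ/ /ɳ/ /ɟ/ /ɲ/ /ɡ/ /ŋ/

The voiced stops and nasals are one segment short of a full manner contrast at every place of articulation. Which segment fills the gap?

/m/

Oral stop: /b/ (bilabial), /d/ (alveolar), /ɖ/ (retroflex), /ɟ/ (palatal), /ɡ/ (velar).
Nasal: /n/ (alveolar), /ɳ/ (retroflex), /ɲ/ (palatal), /ŋ/ (velar).
The bilabial row has no nasal member, so the gap is the bilabial nasal /m/.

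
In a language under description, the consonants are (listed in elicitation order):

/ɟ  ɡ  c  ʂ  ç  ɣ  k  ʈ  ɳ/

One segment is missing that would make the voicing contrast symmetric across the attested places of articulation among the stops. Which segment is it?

Voiceless: /ʈ/ (retroflex), /c/ (palatal), /k/ (velar).
Voiced: /ɟ/ (palatal), /ɡ/ (velar).
The retroflex row has no voiced member, so the gap is the voiced retroflex stop /ɖ/.

/ɖ/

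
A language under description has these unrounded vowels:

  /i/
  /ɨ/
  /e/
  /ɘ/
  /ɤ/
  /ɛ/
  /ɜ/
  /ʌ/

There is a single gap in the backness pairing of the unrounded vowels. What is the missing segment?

height            front     central   back    
high              i         ɨ         —       
high-mid          e         ɘ         ɤ       
low-mid           ɛ         ɜ         ʌ       
The high row has no back member, so the gap is the high back unrounded vowel /ɯ/.

/ɯ/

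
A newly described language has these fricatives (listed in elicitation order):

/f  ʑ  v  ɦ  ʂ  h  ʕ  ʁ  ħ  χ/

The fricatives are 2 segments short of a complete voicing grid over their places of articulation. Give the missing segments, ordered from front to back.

/ʐ/, /ɕ/

Voiceless: /f/ (labiodental), /ʂ/ (retroflex), /χ/ (uvular), /ħ/ (pharyngeal), /h/ (glottal).
Voiced: /v/ (labiodental), /ʑ/ (alveolo-palatal), /ʁ/ (uvular), /ʕ/ (pharyngeal), /ɦ/ (glottal).
Gaps, from front to back: retroflex lacks voiced (/ʐ/); alveolo-palatal lacks voiceless (/ɕ/).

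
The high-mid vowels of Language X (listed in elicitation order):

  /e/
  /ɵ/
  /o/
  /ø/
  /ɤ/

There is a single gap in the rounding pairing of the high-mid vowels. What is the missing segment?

/ɘ/

backness          unrounded  rounded 
front             e         ø       
central           —         ɵ       
back              ɤ         o       
The central row has no unrounded member, so the gap is the central unrounded vowel /ɘ/.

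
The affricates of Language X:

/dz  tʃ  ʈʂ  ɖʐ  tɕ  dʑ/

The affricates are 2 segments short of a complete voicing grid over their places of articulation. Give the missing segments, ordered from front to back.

/ts/, /dʒ/

place of articulation  voiceless  voiced  
alveolar          —         dz      
postalveolar      tʃ        —       
retroflex         ʈʂ        ɖʐ      
alveolo-palatal   tɕ        dʑ      
Gaps, from front to back: alveolar lacks voiceless (/ts/); postalveolar lacks voiced (/dʒ/).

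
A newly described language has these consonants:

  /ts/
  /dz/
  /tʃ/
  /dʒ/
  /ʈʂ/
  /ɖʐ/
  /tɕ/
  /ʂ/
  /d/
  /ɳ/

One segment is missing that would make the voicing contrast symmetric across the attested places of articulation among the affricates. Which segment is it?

/dʑ/

Voiceless: /ts/ (alveolar), /tʃ/ (postalveolar), /ʈʂ/ (retroflex), /tɕ/ (alveolo-palatal).
Voiced: /dz/ (alveolar), /dʒ/ (postalveolar), /ɖʐ/ (retroflex).
The alveolo-palatal row has no voiced member, so the gap is the voiced alveolo-palatal affricate /dʑ/.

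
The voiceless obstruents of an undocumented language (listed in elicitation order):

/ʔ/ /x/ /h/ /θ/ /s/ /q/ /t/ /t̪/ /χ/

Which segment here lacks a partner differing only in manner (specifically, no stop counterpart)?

Dental: /t̪/ ~ /θ/
Alveolar: /t/ ~ /s/
Uvular: /q/ ~ /χ/
Glottal: /ʔ/ ~ /h/
Velar: only /x/ (fricative); no stop partner.
So /x/ is the unpaired segment.

/x/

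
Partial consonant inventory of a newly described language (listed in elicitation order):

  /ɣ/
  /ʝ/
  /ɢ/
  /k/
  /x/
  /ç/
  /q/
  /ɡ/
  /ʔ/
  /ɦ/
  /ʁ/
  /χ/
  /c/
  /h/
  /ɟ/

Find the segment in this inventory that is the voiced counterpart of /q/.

/q/ is a voiceless uvular stop.
The voiced counterpart is a voiced uvular stop — in this inventory, /ɢ/.

/ɢ/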